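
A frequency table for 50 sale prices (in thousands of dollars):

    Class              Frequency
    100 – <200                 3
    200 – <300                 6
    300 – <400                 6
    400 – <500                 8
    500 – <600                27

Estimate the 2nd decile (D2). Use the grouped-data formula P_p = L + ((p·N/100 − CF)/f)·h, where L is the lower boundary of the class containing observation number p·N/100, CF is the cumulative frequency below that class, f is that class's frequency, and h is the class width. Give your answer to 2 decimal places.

316.67

N = 50; target position k = 20/100 · 50 = 10.
Cumulative frequencies: 3, 9, 15, 23, 50.
Observation 10 falls in the class 300 – <400.
L = 300, CF = 9, f = 6, h = 100.
P20 = 300 + ((10 − 9)/6)·100 = 300 + 16.6667 = 316.667.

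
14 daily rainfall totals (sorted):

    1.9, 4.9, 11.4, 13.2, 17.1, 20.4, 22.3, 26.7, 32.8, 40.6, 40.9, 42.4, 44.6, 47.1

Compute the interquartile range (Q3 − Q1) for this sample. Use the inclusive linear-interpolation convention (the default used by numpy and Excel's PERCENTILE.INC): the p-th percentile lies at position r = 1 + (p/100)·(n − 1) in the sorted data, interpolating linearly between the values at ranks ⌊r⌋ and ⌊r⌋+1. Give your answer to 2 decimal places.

n = 14.
P25: r = 4.25; ranks 4–5 are 13.2, 17.1; interpolating gives 14.175.
P75: r = 10.75; ranks 10–11 are 40.6, 40.9; interpolating gives 40.825.
Difference: 40.825 − 14.175 = 26.65.

26.65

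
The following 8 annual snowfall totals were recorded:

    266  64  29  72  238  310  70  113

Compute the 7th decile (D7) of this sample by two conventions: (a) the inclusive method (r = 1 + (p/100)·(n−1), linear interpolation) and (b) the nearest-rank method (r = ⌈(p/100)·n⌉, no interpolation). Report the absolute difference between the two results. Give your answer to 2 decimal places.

Sorted: 29, 64, 70, 72, 113, 238, 266, 310.
n = 8.
(a) r = 5.9; between ranks 5 (113) and 6 (238): 225.5.
(b) the nearest-rank method: rank 6 → 238.
|225.5 − 238| = 12.5.

12.50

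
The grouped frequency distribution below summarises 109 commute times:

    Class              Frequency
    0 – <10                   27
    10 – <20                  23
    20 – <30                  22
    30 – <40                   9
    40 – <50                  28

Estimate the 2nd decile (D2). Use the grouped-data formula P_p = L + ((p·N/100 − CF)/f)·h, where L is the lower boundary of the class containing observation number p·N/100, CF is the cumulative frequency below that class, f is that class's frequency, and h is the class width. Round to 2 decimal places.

N = 109; target position k = 20/100 · 109 = 21.8.
Cumulative frequencies: 27, 50, 72, 81, 109.
Observation 21.8 falls in the class 0 – <10.
L = 0, CF = 0, f = 27, h = 10.
P20 = 0 + ((21.8 − 0)/27)·10 = 0 + 8.07407 = 8.07407.

8.07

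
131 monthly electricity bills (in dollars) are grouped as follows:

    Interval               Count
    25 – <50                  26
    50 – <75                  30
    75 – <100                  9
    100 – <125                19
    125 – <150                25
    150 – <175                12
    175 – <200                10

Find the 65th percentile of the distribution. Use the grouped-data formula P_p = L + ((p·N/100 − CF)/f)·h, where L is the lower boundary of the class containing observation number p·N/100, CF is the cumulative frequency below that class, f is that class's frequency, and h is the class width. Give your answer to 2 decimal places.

N = 131; target position k = 65/100 · 131 = 85.15.
Cumulative frequencies: 26, 56, 65, 84, 109, 121, 131.
Observation 85.15 falls in the class 125 – <150.
L = 125, CF = 84, f = 25, h = 25.
P65 = 125 + ((85.15 − 84)/25)·25 = 125 + 1.15 = 126.15.

126.15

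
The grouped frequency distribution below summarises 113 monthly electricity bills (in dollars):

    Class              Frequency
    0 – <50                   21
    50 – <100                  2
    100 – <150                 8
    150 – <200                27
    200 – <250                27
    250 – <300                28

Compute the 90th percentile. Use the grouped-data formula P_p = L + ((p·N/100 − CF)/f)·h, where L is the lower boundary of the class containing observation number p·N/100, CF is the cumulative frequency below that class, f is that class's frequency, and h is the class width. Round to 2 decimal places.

279.82

N = 113; target position k = 90/100 · 113 = 101.7.
Cumulative frequencies: 21, 23, 31, 58, 85, 113.
Observation 101.7 falls in the class 250 – <300.
L = 250, CF = 85, f = 28, h = 50.
P90 = 250 + ((101.7 − 85)/28)·50 = 250 + 29.8214 = 279.821.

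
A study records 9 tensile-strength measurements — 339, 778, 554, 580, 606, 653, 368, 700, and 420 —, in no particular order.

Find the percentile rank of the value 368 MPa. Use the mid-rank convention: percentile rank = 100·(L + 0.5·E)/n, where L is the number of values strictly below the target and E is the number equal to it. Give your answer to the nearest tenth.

Sorted: 339, 368, 420, 554, 580, 606, 653, 700, 778.
Count below 368: L = 1; count equal: E = 1; n = 9.
Percentile rank = 100·(1 + 0.5·1)/9 = 100·1.5/9 = 16.67.

16.7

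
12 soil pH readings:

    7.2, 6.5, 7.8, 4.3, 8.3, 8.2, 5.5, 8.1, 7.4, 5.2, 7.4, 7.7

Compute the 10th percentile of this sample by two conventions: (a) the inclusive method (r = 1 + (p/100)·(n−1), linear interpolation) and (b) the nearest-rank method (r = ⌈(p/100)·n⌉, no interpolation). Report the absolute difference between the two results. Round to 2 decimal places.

0.03

Sorted: 4.3, 5.2, 5.5, 6.5, 7.2, 7.4, 7.4, 7.7, 7.8, 8.1, 8.2, 8.3.
n = 12.
(a) r = 2.1; between ranks 2 (5.2) and 3 (5.5): 5.23.
(b) the nearest-rank method: rank 2 → 5.2.
|5.23 − 5.2| = 0.03.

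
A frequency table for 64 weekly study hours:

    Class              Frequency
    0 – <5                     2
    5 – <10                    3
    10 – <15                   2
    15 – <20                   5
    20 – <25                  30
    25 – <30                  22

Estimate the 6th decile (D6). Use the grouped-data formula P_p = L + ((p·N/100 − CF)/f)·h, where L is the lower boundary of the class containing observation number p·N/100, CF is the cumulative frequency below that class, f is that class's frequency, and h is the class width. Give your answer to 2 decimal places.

N = 64; target position k = 60/100 · 64 = 38.4.
Cumulative frequencies: 2, 5, 7, 12, 42, 64.
Observation 38.4 falls in the class 20 – <25.
L = 20, CF = 12, f = 30, h = 5.
P60 = 20 + ((38.4 − 12)/30)·5 = 20 + 4.4 = 24.4.

24.40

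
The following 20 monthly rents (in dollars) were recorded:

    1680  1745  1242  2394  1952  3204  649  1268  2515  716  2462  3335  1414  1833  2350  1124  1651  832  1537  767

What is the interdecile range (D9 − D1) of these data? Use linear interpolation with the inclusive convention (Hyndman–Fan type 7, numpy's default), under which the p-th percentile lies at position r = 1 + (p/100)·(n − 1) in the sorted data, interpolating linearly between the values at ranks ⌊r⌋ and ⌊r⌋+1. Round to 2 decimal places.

1822.00

Sorted: 649, 716, 767, 832, 1124, 1242, 1268, 1414, 1537, 1651, 1680, 1745, 1833, 1952, 2350, 2394, 2462, 2515, 3204, 3335.
n = 20.
P10: r = 2.9; ranks 2–3 are 716, 767; interpolating gives 761.9.
P90: r = 18.1; ranks 18–19 are 2515, 3204; interpolating gives 2583.9.
Difference: 2583.9 − 761.9 = 1822.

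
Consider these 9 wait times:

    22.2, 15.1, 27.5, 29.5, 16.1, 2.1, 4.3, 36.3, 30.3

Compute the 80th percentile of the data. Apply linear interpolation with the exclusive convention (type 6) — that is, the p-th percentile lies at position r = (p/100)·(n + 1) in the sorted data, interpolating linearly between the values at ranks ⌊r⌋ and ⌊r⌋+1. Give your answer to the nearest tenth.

Sorted: 2.1, 4.3, 15.1, 16.1, 22.2, 27.5, 29.5, 30.3, 36.3.
n = 9.
r = (80/100)·(9 + 1) = 8.
r is an integer, so P80 is the value at rank 8: 30.3.

30.3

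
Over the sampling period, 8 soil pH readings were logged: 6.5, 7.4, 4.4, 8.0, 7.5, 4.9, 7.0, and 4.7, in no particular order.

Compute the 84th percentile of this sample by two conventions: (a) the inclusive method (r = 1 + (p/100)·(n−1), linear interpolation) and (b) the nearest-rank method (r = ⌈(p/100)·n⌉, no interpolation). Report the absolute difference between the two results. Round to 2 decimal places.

0.01

Sorted: 4.4, 4.7, 4.9, 6.5, 7.0, 7.4, 7.5, 8.0.
n = 8.
(a) r = 6.88; between ranks 6 (7.4) and 7 (7.5): 7.488.
(b) the nearest-rank method: rank 7 → 7.5.
|7.488 − 7.5| = 0.012.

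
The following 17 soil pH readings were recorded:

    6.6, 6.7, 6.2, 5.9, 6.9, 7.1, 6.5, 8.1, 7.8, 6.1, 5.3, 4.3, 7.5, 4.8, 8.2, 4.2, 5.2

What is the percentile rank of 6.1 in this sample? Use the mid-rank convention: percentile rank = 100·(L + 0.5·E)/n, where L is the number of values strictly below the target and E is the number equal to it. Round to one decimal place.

Sorted: 4.2, 4.3, 4.8, 5.2, 5.3, 5.9, 6.1, 6.2, 6.5, 6.6, 6.7, 6.9, 7.1, 7.5, 7.8, 8.1, 8.2.
Count below 6.1: L = 6; count equal: E = 1; n = 17.
Percentile rank = 100·(6 + 0.5·1)/17 = 100·6.5/17 = 38.24.

38.2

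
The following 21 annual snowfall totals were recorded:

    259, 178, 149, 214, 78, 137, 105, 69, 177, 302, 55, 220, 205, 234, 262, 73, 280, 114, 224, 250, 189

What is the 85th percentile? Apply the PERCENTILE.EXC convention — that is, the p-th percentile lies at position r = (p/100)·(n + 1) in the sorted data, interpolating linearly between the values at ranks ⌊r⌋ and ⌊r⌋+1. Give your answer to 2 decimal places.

Sorted: 55, 69, 73, 78, 105, 114, 137, 149, 177, 178, 189, 205, 214, 220, 224, 234, 250, 259, 262, 280, 302.
n = 21.
r = (85/100)·(21 + 1) = 18.7.
Rank 18 is 259 and rank 19 is 262.
Interpolate: 259 + 0.7·(262 − 259) = 259 + 0.7·3 = 261.1.

261.10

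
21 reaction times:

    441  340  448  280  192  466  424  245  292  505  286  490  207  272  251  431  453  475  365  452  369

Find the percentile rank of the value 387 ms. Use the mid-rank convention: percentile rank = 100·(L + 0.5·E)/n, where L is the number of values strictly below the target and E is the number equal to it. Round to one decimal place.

Sorted: 192, 207, 245, 251, 272, 280, 286, 292, 340, 365, 369, 424, 431, 441, 448, 452, 453, 466, 475, 490, 505.
Count below 387: L = 11; count equal: E = 0; n = 21.
Percentile rank = 100·(11 + 0.5·0)/21 = 100·11/21 = 52.38.

52.4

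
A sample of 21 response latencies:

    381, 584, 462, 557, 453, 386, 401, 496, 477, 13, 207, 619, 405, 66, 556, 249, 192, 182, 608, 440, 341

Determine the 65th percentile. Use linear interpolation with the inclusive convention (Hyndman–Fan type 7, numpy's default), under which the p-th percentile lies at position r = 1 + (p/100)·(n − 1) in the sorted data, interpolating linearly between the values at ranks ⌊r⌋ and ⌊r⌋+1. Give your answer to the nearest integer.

Sorted: 13, 66, 182, 192, 207, 249, 341, 381, 386, 401, 405, 440, 453, 462, 477, 496, 556, 557, 584, 608, 619.
n = 21.
r = 1 + (65/100)·(21 − 1) = 1 + 13 = 14.
r is an integer, so P65 is the value at rank 14: 462.

462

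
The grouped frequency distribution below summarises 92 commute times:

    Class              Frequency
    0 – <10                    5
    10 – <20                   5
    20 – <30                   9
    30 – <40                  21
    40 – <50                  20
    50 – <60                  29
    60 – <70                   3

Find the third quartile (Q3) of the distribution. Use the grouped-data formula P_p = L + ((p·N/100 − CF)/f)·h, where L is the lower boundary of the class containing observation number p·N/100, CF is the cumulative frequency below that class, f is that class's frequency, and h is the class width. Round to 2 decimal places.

N = 92; target position k = 75/100 · 92 = 69.
Cumulative frequencies: 5, 10, 19, 40, 60, 89, 92.
Observation 69 falls in the class 50 – <60.
L = 50, CF = 60, f = 29, h = 10.
P75 = 50 + ((69 − 60)/29)·10 = 50 + 3.10345 = 53.1034.

53.10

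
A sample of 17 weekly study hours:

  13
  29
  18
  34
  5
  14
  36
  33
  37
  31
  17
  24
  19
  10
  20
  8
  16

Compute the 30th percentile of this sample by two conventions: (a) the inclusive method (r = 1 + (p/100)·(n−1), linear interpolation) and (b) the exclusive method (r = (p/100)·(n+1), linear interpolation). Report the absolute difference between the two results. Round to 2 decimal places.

Sorted: 5, 8, 10, 13, 14, 16, 17, 18, 19, 20, 24, 29, 31, 33, 34, 36, 37.
n = 17.
(a) r = 5.8; between ranks 5 (14) and 6 (16): 15.6.
(b) r = 5.4; between ranks 5 (14) and 6 (16): 14.8.
|15.6 − 14.8| = 0.8.

0.80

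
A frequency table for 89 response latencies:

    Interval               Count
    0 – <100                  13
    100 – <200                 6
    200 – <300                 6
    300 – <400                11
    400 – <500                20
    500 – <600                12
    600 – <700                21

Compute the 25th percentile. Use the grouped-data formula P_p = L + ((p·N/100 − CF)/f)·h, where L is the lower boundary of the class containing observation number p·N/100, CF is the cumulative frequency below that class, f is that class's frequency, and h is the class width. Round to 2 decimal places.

N = 89; target position k = 25/100 · 89 = 22.25.
Cumulative frequencies: 13, 19, 25, 36, 56, 68, 89.
Observation 22.25 falls in the class 200 – <300.
L = 200, CF = 19, f = 6, h = 100.
P25 = 200 + ((22.25 − 19)/6)·100 = 200 + 54.1667 = 254.167.

254.17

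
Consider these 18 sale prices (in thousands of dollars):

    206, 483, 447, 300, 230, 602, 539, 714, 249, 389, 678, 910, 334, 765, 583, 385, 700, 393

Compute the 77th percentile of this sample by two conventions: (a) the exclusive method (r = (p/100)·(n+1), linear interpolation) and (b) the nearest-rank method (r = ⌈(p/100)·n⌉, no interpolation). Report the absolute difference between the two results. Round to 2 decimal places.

Sorted: 206, 230, 249, 300, 334, 385, 389, 393, 447, 483, 539, 583, 602, 678, 700, 714, 765, 910.
n = 18.
(a) r = 14.63; between ranks 14 (678) and 15 (700): 691.86.
(b) the nearest-rank method: rank 14 → 678.
|691.86 − 678| = 13.86.

13.86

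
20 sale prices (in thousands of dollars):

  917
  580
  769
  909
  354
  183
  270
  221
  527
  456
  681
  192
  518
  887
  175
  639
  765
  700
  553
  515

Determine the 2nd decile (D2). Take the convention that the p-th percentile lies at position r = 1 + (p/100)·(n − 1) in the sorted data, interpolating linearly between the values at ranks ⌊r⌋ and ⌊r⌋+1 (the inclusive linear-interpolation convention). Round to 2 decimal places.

260.20

Sorted: 175, 183, 192, 221, 270, 354, 456, 515, 518, 527, 553, 580, 639, 681, 700, 765, 769, 887, 909, 917.
n = 20.
r = 1 + (20/100)·(20 − 1) = 1 + 3.8 = 4.8.
Rank 4 is 221 and rank 5 is 270.
Interpolate: 221 + 0.8·(270 − 221) = 221 + 0.8·49 = 260.2.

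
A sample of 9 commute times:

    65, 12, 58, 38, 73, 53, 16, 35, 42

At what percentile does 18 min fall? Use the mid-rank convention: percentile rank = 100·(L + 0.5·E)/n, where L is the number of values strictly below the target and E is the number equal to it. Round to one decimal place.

22.2

Sorted: 12, 16, 35, 38, 42, 53, 58, 65, 73.
Count below 18: L = 2; count equal: E = 0; n = 9.
Percentile rank = 100·(2 + 0.5·0)/9 = 100·2/9 = 22.22.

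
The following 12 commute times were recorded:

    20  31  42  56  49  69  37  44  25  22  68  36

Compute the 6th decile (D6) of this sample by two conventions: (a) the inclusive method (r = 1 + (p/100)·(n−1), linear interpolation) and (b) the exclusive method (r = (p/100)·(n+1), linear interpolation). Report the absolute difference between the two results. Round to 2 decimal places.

0.40

Sorted: 20, 22, 25, 31, 36, 37, 42, 44, 49, 56, 68, 69.
n = 12.
(a) r = 7.6; between ranks 7 (42) and 8 (44): 43.2.
(b) r = 7.8; between ranks 7 (42) and 8 (44): 43.6.
|43.2 − 43.6| = 0.4.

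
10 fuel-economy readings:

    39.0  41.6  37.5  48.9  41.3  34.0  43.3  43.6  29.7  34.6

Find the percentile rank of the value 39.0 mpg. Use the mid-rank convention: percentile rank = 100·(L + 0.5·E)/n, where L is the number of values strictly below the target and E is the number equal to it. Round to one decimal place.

45.0

Sorted: 29.7, 34.0, 34.6, 37.5, 39.0, 41.3, 41.6, 43.3, 43.6, 48.9.
Count below 39.0: L = 4; count equal: E = 1; n = 10.
Percentile rank = 100·(4 + 0.5·1)/10 = 100·4.5/10 = 45.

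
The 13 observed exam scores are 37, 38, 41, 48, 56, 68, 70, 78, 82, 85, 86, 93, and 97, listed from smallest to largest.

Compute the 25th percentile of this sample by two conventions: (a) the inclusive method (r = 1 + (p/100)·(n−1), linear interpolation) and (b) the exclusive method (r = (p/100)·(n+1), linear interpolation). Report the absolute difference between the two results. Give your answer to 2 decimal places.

n = 13.
(a) r = 4 → value at rank 4 = 48.
(b) r = 3.5; between ranks 3 (41) and 4 (48): 44.5.
|48 − 44.5| = 3.5.

3.50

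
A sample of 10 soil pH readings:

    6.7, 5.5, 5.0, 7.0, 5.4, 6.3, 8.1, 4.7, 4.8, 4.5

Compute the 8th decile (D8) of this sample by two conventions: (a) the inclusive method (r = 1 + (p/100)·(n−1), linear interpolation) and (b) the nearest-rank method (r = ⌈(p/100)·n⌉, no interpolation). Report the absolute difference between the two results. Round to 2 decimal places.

0.06

Sorted: 4.5, 4.7, 4.8, 5.0, 5.4, 5.5, 6.3, 6.7, 7.0, 8.1.
n = 10.
(a) r = 8.2; between ranks 8 (6.7) and 9 (7.0): 6.76.
(b) the nearest-rank method: rank 8 → 6.7.
|6.76 − 6.7| = 0.06.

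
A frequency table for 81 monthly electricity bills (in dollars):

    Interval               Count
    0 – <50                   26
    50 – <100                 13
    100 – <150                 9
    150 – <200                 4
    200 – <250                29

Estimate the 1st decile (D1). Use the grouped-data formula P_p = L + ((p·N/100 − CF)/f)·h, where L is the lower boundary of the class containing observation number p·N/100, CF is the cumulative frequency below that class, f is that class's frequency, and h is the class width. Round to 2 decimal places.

15.58

N = 81; target position k = 10/100 · 81 = 8.1.
Cumulative frequencies: 26, 39, 48, 52, 81.
Observation 8.1 falls in the class 0 – <50.
L = 0, CF = 0, f = 26, h = 50.
P10 = 0 + ((8.1 − 0)/26)·50 = 0 + 15.5769 = 15.5769.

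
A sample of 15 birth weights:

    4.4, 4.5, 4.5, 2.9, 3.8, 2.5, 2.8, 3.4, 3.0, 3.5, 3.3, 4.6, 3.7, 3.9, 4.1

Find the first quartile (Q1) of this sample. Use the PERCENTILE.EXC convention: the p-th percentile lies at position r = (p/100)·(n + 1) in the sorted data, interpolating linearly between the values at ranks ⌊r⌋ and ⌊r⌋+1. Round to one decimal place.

Sorted: 2.5, 2.8, 2.9, 3.0, 3.3, 3.4, 3.5, 3.7, 3.8, 3.9, 4.1, 4.4, 4.5, 4.5, 4.6.
n = 15.
r = (25/100)·(15 + 1) = 4.
r is an integer, so P25 is the value at rank 4: 3.0.

3.0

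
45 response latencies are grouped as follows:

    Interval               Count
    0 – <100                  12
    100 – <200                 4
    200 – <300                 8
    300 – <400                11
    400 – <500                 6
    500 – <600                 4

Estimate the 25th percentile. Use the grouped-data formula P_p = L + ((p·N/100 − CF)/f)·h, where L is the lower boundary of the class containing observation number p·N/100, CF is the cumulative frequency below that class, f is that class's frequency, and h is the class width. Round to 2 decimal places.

93.75

N = 45; target position k = 25/100 · 45 = 11.25.
Cumulative frequencies: 12, 16, 24, 35, 41, 45.
Observation 11.25 falls in the class 0 – <100.
L = 0, CF = 0, f = 12, h = 100.
P25 = 0 + ((11.25 − 0)/12)·100 = 0 + 93.75 = 93.75.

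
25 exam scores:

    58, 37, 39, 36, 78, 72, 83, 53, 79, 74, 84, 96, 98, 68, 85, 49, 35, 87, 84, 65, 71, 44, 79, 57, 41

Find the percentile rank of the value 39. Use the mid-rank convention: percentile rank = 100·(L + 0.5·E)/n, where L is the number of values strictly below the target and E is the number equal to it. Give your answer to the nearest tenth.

14.0

Sorted: 35, 36, 37, 39, 41, 44, 49, 53, 57, 58, 65, 68, 71, 72, 74, 78, 79, 79, 83, 84, 84, 85, 87, 96, 98.
Count below 39: L = 3; count equal: E = 1; n = 25.
Percentile rank = 100·(3 + 0.5·1)/25 = 100·3.5/25 = 14.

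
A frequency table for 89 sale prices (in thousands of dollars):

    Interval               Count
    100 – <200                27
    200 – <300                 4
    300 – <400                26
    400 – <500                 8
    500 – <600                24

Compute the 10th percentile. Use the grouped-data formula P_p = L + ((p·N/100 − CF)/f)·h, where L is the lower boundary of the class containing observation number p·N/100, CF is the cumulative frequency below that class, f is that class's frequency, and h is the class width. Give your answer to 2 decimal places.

132.96

N = 89; target position k = 10/100 · 89 = 8.9.
Cumulative frequencies: 27, 31, 57, 65, 89.
Observation 8.9 falls in the class 100 – <200.
L = 100, CF = 0, f = 27, h = 100.
P10 = 100 + ((8.9 − 0)/27)·100 = 100 + 32.963 = 132.963.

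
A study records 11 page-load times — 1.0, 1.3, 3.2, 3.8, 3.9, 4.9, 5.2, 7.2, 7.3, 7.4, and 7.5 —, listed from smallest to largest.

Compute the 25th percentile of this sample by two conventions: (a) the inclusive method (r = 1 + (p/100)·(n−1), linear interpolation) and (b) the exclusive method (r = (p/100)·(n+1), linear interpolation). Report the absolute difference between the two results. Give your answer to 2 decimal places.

0.30

n = 11.
(a) r = 3.5; between ranks 3 (3.2) and 4 (3.8): 3.5.
(b) r = 3 → value at rank 3 = 3.2.
|3.5 − 3.2| = 0.3.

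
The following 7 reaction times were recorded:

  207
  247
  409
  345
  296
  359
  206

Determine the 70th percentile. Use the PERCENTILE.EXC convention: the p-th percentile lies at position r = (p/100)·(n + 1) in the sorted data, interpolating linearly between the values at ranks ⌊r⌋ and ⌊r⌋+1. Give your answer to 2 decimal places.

Sorted: 206, 207, 247, 296, 345, 359, 409.
n = 7.
r = (70/100)·(7 + 1) = 5.6.
Rank 5 is 345 and rank 6 is 359.
Interpolate: 345 + 0.6·(359 − 345) = 345 + 0.6·14 = 353.4.

353.40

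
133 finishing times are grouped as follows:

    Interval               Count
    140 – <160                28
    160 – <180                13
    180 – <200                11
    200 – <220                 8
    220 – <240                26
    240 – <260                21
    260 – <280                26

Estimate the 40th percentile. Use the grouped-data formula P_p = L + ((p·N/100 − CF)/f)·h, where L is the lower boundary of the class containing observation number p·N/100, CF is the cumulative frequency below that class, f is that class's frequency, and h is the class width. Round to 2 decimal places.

203.00

N = 133; target position k = 40/100 · 133 = 53.2.
Cumulative frequencies: 28, 41, 52, 60, 86, 107, 133.
Observation 53.2 falls in the class 200 – <220.
L = 200, CF = 52, f = 8, h = 20.
P40 = 200 + ((53.2 − 52)/8)·20 = 200 + 3 = 203.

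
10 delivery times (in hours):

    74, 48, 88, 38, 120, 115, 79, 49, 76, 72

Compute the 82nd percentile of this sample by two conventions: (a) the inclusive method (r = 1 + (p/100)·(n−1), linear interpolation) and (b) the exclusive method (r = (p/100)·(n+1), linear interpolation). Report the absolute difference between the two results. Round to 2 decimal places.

Sorted: 38, 48, 49, 72, 74, 76, 79, 88, 115, 120.
n = 10.
(a) r = 8.38; between ranks 8 (88) and 9 (115): 98.26.
(b) r = 9.02; between ranks 9 (115) and 10 (120): 115.1.
|98.26 − 115.1| = 16.84.

16.84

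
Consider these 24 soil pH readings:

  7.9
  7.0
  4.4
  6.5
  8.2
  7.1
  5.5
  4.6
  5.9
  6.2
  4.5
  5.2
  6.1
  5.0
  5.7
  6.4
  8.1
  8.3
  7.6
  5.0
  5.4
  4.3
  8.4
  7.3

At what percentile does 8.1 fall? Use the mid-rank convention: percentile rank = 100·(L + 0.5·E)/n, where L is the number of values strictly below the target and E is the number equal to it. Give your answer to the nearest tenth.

85.4

Sorted: 4.3, 4.4, 4.5, 4.6, 5.0, 5.0, 5.2, 5.4, 5.5, 5.7, 5.9, 6.1, 6.2, 6.4, 6.5, 7.0, 7.1, 7.3, 7.6, 7.9, 8.1, 8.2, 8.3, 8.4.
Count below 8.1: L = 20; count equal: E = 1; n = 24.
Percentile rank = 100·(20 + 0.5·1)/24 = 100·20.5/24 = 85.42.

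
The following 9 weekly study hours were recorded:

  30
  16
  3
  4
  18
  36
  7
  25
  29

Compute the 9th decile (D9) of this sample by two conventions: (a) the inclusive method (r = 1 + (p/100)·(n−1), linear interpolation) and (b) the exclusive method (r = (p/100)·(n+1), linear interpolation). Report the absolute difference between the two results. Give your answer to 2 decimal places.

4.80

Sorted: 3, 4, 7, 16, 18, 25, 29, 30, 36.
n = 9.
(a) r = 8.2; between ranks 8 (30) and 9 (36): 31.2.
(b) r = 9 → value at rank 9 = 36.
|31.2 − 36| = 4.8.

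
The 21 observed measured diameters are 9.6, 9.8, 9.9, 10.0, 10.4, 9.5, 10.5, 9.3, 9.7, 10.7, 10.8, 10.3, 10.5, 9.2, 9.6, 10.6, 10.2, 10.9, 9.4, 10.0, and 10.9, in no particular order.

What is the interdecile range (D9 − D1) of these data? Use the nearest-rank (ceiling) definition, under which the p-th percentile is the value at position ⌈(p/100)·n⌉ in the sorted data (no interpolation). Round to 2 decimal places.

1.40

Sorted: 9.2, 9.3, 9.4, 9.5, 9.6, 9.6, 9.7, 9.8, 9.9, 10.0, 10.0, 10.2, 10.3, 10.4, 10.5, 10.5, 10.6, 10.7, 10.8, 10.9, 10.9.
n = 21.
P10: rank ⌈10/100·21⌉ = 3 → 9.4.
P90: rank ⌈90/100·21⌉ = 19 → 10.8.
Difference: 10.8 − 9.4 = 1.4.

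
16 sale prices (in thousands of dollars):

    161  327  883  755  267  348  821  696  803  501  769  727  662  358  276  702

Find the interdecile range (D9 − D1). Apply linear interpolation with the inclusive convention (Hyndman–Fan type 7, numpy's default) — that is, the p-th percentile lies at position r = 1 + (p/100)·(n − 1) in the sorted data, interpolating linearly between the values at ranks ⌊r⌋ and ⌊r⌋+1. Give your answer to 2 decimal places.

Sorted: 161, 267, 276, 327, 348, 358, 501, 662, 696, 702, 727, 755, 769, 803, 821, 883.
n = 16.
P10: r = 2.5; ranks 2–3 are 267, 276; interpolating gives 271.5.
P90: r = 14.5; ranks 14–15 are 803, 821; interpolating gives 812.
Difference: 812 − 271.5 = 540.5.

540.50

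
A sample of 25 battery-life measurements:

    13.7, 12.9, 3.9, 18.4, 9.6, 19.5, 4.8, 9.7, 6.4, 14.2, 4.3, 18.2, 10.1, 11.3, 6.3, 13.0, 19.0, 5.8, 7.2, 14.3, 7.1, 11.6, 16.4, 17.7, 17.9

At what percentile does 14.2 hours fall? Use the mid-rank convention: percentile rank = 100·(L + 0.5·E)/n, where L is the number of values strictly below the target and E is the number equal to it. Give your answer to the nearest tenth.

Sorted: 3.9, 4.3, 4.8, 5.8, 6.3, 6.4, 7.1, 7.2, 9.6, 9.7, 10.1, 11.3, 11.6, 12.9, 13.0, 13.7, 14.2, 14.3, 16.4, 17.7, 17.9, 18.2, 18.4, 19.0, 19.5.
Count below 14.2: L = 16; count equal: E = 1; n = 25.
Percentile rank = 100·(16 + 0.5·1)/25 = 100·16.5/25 = 66.

66.0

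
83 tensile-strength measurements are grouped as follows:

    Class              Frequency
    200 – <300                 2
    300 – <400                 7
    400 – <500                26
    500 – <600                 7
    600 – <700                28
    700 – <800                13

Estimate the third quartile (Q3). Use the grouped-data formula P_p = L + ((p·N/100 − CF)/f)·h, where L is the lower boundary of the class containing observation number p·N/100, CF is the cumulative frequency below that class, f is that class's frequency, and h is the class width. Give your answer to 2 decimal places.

N = 83; target position k = 75/100 · 83 = 62.25.
Cumulative frequencies: 2, 9, 35, 42, 70, 83.
Observation 62.25 falls in the class 600 – <700.
L = 600, CF = 42, f = 28, h = 100.
P75 = 600 + ((62.25 − 42)/28)·100 = 600 + 72.3214 = 672.321.

672.32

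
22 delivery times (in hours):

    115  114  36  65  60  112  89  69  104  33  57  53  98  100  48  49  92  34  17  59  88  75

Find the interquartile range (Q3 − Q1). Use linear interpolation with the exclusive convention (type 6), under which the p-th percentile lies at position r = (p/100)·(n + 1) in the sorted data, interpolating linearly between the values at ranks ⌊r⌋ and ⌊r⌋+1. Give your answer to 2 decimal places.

49.75

Sorted: 17, 33, 34, 36, 48, 49, 53, 57, 59, 60, 65, 69, 75, 88, 89, 92, 98, 100, 104, 112, 114, 115.
n = 22.
P25: r = 5.75; ranks 5–6 are 48, 49; interpolating gives 48.75.
P75: r = 17.25; ranks 17–18 are 98, 100; interpolating gives 98.5.
Difference: 98.5 − 48.75 = 49.75.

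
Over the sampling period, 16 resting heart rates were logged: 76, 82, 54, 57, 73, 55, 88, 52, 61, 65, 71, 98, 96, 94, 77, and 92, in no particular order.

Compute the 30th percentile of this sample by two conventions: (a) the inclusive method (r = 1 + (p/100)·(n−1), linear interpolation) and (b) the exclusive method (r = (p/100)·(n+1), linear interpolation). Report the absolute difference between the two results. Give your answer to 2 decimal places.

1.60

Sorted: 52, 54, 55, 57, 61, 65, 71, 73, 76, 77, 82, 88, 92, 94, 96, 98.
n = 16.
(a) r = 5.5; between ranks 5 (61) and 6 (65): 63.
(b) r = 5.1; between ranks 5 (61) and 6 (65): 61.4.
|63 − 61.4| = 1.6.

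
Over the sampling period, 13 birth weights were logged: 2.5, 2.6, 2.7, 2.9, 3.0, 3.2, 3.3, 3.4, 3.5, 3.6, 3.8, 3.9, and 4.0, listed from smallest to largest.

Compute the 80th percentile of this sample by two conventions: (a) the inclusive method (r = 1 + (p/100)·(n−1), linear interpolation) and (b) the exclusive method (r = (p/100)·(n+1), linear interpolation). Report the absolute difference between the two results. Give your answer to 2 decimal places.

n = 13.
(a) r = 10.6; between ranks 10 (3.6) and 11 (3.8): 3.72.
(b) r = 11.2; between ranks 11 (3.8) and 12 (3.9): 3.82.
|3.72 − 3.82| = 0.1.

0.10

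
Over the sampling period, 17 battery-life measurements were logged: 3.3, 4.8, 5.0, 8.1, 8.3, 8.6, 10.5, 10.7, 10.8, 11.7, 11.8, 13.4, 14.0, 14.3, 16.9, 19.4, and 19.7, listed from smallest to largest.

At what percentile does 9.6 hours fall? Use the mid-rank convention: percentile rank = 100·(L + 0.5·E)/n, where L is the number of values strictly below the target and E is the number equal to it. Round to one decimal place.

Count below 9.6: L = 6; count equal: E = 0; n = 17.
Percentile rank = 100·(6 + 0.5·0)/17 = 100·6/17 = 35.29.

35.3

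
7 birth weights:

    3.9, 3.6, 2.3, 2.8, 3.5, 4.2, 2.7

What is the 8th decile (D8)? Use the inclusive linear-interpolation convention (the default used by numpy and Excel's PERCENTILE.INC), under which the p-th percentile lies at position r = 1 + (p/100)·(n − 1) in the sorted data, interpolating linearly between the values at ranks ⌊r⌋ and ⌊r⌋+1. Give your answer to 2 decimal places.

Sorted: 2.3, 2.7, 2.8, 3.5, 3.6, 3.9, 4.2.
n = 7.
r = 1 + (80/100)·(7 − 1) = 1 + 4.8 = 5.8.
Rank 5 is 3.6 and rank 6 is 3.9.
Interpolate: 3.6 + 0.8·(3.9 − 3.6) = 3.6 + 0.8·0.3 = 3.84.

3.84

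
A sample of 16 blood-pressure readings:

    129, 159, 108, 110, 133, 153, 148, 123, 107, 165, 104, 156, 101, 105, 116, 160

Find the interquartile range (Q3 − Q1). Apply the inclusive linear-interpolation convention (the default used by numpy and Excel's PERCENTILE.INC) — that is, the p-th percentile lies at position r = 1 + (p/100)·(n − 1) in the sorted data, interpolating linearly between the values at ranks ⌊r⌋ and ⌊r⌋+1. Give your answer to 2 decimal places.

46.00

Sorted: 101, 104, 105, 107, 108, 110, 116, 123, 129, 133, 148, 153, 156, 159, 160, 165.
n = 16.
P25: r = 4.75; ranks 4–5 are 107, 108; interpolating gives 107.75.
P75: r = 12.25; ranks 12–13 are 153, 156; interpolating gives 153.75.
Difference: 153.75 − 107.75 = 46.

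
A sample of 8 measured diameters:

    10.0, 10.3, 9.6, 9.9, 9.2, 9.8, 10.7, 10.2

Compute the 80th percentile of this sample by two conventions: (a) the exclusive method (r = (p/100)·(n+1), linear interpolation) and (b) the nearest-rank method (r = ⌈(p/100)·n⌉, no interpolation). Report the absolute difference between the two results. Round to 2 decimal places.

0.08

Sorted: 9.2, 9.6, 9.8, 9.9, 10.0, 10.2, 10.3, 10.7.
n = 8.
(a) r = 7.2; between ranks 7 (10.3) and 8 (10.7): 10.38.
(b) the nearest-rank method: rank 7 → 10.3.
|10.38 − 10.3| = 0.08.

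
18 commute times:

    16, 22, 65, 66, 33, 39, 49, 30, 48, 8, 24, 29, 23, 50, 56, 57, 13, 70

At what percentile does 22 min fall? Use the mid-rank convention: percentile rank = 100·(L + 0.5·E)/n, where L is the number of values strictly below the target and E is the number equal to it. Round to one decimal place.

Sorted: 8, 13, 16, 22, 23, 24, 29, 30, 33, 39, 48, 49, 50, 56, 57, 65, 66, 70.
Count below 22: L = 3; count equal: E = 1; n = 18.
Percentile rank = 100·(3 + 0.5·1)/18 = 100·3.5/18 = 19.44.

19.4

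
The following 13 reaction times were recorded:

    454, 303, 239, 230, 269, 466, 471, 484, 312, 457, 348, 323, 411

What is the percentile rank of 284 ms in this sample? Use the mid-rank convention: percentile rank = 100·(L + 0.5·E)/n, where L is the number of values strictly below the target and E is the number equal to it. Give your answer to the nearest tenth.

23.1

Sorted: 230, 239, 269, 303, 312, 323, 348, 411, 454, 457, 466, 471, 484.
Count below 284: L = 3; count equal: E = 0; n = 13.
Percentile rank = 100·(3 + 0.5·0)/13 = 100·3/13 = 23.08.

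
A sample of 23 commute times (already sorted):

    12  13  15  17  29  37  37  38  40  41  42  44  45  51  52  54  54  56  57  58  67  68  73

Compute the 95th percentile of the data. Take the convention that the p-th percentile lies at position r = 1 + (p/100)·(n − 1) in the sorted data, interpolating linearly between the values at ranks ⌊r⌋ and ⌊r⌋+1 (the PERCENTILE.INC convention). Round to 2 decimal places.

n = 23.
r = 1 + (95/100)·(23 − 1) = 1 + 20.9 = 21.9.
Rank 21 is 67 and rank 22 is 68.
Interpolate: 67 + 0.9·(68 − 67) = 67 + 0.9·1 = 67.9.

67.90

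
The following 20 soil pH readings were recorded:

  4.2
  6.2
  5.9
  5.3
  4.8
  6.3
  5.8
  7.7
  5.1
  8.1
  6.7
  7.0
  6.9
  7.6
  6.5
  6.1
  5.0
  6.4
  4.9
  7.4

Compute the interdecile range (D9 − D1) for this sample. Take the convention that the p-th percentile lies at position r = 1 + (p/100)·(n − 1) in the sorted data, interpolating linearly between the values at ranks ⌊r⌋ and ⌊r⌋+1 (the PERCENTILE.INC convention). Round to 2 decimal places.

Sorted: 4.2, 4.8, 4.9, 5.0, 5.1, 5.3, 5.8, 5.9, 6.1, 6.2, 6.3, 6.4, 6.5, 6.7, 6.9, 7.0, 7.4, 7.6, 7.7, 8.1.
n = 20.
P10: r = 2.9; ranks 2–3 are 4.8, 4.9; interpolating gives 4.89.
P90: r = 18.1; ranks 18–19 are 7.6, 7.7; interpolating gives 7.61.
Difference: 7.61 − 4.89 = 2.72.

2.72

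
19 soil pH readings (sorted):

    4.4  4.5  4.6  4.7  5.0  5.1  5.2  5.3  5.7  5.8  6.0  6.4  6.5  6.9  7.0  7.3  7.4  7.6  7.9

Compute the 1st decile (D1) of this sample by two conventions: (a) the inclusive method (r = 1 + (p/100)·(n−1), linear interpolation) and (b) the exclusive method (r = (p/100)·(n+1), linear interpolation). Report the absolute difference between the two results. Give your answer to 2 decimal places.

n = 19.
(a) r = 2.8; between ranks 2 (4.5) and 3 (4.6): 4.58.
(b) r = 2 → value at rank 2 = 4.5.
|4.58 − 4.5| = 0.08.

0.08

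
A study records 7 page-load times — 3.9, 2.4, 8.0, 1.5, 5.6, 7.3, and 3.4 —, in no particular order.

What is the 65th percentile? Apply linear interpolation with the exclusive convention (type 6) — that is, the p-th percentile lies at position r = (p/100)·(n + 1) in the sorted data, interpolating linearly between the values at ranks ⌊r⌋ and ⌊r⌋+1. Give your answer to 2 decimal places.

Sorted: 1.5, 2.4, 3.4, 3.9, 5.6, 7.3, 8.0.
n = 7.
r = (65/100)·(7 + 1) = 5.2.
Rank 5 is 5.6 and rank 6 is 7.3.
Interpolate: 5.6 + 0.2·(7.3 − 5.6) = 5.6 + 0.2·1.7 = 5.94.

5.94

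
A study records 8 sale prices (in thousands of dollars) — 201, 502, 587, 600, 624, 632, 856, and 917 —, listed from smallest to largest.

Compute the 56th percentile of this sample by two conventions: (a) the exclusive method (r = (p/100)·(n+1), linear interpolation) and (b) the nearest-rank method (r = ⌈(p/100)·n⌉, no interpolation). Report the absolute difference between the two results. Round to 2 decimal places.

0.32

n = 8.
(a) r = 5.04; between ranks 5 (624) and 6 (632): 624.32.
(b) the nearest-rank method: rank 5 → 624.
|624.32 − 624| = 0.32.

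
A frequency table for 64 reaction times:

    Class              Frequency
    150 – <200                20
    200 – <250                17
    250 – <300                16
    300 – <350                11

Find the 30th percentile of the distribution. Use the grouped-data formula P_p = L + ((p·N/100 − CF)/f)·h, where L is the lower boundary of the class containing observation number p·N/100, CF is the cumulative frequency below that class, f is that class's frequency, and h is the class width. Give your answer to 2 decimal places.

198.00

N = 64; target position k = 30/100 · 64 = 19.2.
Cumulative frequencies: 20, 37, 53, 64.
Observation 19.2 falls in the class 150 – <200.
L = 150, CF = 0, f = 20, h = 50.
P30 = 150 + ((19.2 − 0)/20)·50 = 150 + 48 = 198.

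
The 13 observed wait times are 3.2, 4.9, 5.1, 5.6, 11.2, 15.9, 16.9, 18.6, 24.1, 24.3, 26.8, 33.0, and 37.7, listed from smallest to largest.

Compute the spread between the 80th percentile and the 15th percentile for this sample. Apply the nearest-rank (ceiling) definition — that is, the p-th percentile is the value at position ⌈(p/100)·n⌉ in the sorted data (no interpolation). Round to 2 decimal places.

21.90

n = 13.
P15: rank ⌈15/100·13⌉ = 2 → 4.9.
P80: rank ⌈80/100·13⌉ = 11 → 26.8.
Difference: 26.8 − 4.9 = 21.9.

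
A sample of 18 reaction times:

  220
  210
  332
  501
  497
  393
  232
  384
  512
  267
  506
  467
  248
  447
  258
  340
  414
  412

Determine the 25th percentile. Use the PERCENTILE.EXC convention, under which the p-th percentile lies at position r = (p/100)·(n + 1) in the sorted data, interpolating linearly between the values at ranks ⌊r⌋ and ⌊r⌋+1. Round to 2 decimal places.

Sorted: 210, 220, 232, 248, 258, 267, 332, 340, 384, 393, 412, 414, 447, 467, 497, 501, 506, 512.
n = 18.
r = (25/100)·(18 + 1) = 4.75.
Rank 4 is 248 and rank 5 is 258.
Interpolate: 248 + 0.75·(258 − 248) = 248 + 0.75·10 = 255.5.

255.50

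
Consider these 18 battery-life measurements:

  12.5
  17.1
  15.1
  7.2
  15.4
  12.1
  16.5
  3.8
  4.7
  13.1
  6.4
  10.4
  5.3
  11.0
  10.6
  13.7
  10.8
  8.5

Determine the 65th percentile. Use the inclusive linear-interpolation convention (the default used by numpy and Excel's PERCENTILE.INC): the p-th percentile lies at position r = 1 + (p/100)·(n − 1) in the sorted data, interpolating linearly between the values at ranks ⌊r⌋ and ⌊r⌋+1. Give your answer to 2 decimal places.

12.53

Sorted: 3.8, 4.7, 5.3, 6.4, 7.2, 8.5, 10.4, 10.6, 10.8, 11.0, 12.1, 12.5, 13.1, 13.7, 15.1, 15.4, 16.5, 17.1.
n = 18.
r = 1 + (65/100)·(18 − 1) = 1 + 11.05 = 12.05.
Rank 12 is 12.5 and rank 13 is 13.1.
Interpolate: 12.5 + 0.05·(13.1 − 12.5) = 12.5 + 0.05·0.6 = 12.53.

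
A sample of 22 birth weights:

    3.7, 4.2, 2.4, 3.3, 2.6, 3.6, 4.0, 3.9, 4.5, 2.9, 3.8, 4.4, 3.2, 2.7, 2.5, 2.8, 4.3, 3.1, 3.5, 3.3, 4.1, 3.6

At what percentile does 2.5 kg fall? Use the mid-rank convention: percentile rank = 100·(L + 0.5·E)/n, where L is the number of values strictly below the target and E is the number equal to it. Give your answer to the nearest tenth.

6.8

Sorted: 2.4, 2.5, 2.6, 2.7, 2.8, 2.9, 3.1, 3.2, 3.3, 3.3, 3.5, 3.6, 3.6, 3.7, 3.8, 3.9, 4.0, 4.1, 4.2, 4.3, 4.4, 4.5.
Count below 2.5: L = 1; count equal: E = 1; n = 22.
Percentile rank = 100·(1 + 0.5·1)/22 = 100·1.5/22 = 6.818.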